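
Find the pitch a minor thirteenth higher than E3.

C5

The thirteenth's letter: E up six letter names plus an octave → C.
A minor thirteenth is 20 semitones; 20 semitones up from E3 gives C5.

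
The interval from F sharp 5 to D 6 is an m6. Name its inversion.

major 3rd

The rule of nine gives the new number: 9 − 6 = 3, so a sixth becomes a third.
And minor becomes major under inversion, so we get a major third.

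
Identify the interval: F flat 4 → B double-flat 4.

F to B spans four letter names (F-G-A-B) — that makes it a fourth of some quality.
Fb4 to Bbb4 is 5 semitones, matching the perfect fourth exactly, so the quality is perfect.

perfect fourth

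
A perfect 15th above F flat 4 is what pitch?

F flat 6

The letter stays F (same as the start), shifted two octaves up.
A perfect fifteenth spans 24 semitones, so from Fb4 the target pitch is Fb6.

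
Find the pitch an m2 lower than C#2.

Counting two letter names down from C lands on B.
A minor second spans 1 semitone, so from C#2 the target pitch is B#1.

B#1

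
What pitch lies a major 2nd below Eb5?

Db5

Two letter names down from E: D.
A major second spans 2 semitones, so from Eb5 the target pitch is Db5.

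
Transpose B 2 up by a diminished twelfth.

F 4

The twelfth's letter: B up five letter names plus an octave → F.
Moving 18 semitones up from B2 (the size of a diminished twelfth) reaches F4.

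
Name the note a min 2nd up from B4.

C5

The second takes the letter from B up to C.
A minor second is 1 semitone; 1 semitone up from B4 gives C5.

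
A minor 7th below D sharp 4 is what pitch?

Counting seven letter names down from D lands on E.
Moving 10 semitones down from D#4 (the size of a minor seventh) reaches E#3.

E sharp 3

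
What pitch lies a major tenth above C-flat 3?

Three letters up from C (plus an octave) reaches E.
Moving 16 semitones up from Cb3 (the size of a major tenth) reaches Eb4.

E-flat 4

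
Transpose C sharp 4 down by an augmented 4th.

Counting four letter names down from C lands on G.
An augmented fourth is 6 semitones; 6 semitones down from C#4 gives G3.

G 3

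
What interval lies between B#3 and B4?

diminished octave

B to B is the same letter name, plus an octave: an octave.
The perfect octave is 12 semitones; here we have 11, one semitone narrower: diminished.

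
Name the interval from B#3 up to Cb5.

dd9

B to C spans two letter names (B-C), plus an octave, so the interval is some kind of ninth.
A major ninth would be 14 semitones; B#3 to Cb5 is 11, three semitones narrower, so the interval is doubly diminished.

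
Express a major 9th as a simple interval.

Take out an octave (7 from the number): 9 − 7 = 2.
So a major ninth is an octave plus a major second. The quality is unchanged.

M2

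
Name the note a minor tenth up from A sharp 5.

C sharp 7

Three letters up from A (plus an octave) reaches C.
A minor tenth is 15 semitones; 15 semitones up from A#5 gives C#7.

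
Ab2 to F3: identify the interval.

major sixth

A to F spans six letter names (A-B-C-D-E-F), so the interval is some kind of sixth.
The major sixth spans 9 semitones, and Ab2 to F3 is exactly 9 semitones — so this is a major sixth.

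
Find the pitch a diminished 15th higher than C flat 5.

The letter stays C (same as the start), shifted two octaves up.
A diminished fifteenth spans 23 semitones, so from Cb5 the target pitch is Cbb7.

C double-flat 7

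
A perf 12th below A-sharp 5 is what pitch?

Five letters down from A (plus an octave) reaches D.
A perfect twelfth spans 19 semitones, so from A#5 the target pitch is D#4.

D-sharp 4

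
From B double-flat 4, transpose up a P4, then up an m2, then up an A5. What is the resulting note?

Bbb4 up a perfect fourth → Ebb5 (5 semitones).
Ebb5 up a minor second → Fbb5 (1 semitone).
Fbb5 up an augmented fifth → Cb6 (8 semitones).

C flat 6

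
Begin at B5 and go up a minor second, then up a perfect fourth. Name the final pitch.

F6

A minor second up from B5 is C6.
A perfect fourth up from C6 is F6.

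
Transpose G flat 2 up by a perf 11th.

C flat 4

Counting four letter names plus an octave up from G lands on C.
Moving 17 semitones up from Gb2 (the size of a perfect eleventh) reaches Cb4.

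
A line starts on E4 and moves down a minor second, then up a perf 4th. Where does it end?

G#4

E4 down a minor second → D#4 (1 semitone).
D#4 up a perfect fourth → G#4 (5 semitones).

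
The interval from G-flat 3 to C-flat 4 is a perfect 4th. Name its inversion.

Interval numbers invert to sum to nine: 4 + 5 = 9, so a fourth inverts to a fifth.
Quality inverts too: perfect stays perfect. That makes the inversion a perfect fifth.

perfect fifth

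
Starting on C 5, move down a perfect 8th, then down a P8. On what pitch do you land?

C5 down a perfect octave → C4 (12 semitones).
C4 down a perfect octave → C3 (12 semitones).

C 3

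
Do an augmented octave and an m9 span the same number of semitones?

Both span 13 semitones: an augmented octave and a minor ninth are the same chromatic distance.

Yes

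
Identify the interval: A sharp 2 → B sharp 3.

major 9th

A to B spans two letter names (A-B), plus an octave, so the interval is some kind of ninth.
A#2 to B#3 is 14 semitones, matching the major ninth exactly, so the quality is major.
(Equivalently, a compound major second: a major second plus an octave.)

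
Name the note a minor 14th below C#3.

The fourteenth's letter: C down seven letter names plus an octave → D.
A minor fourteenth spans 22 semitones, so from C#3 the target pitch is D#1.

D#1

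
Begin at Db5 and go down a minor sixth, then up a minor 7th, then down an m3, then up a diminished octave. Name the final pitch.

Cb6

Db5 down a minor sixth → F4 (8 semitones).
Up a minor seventh from F4: Eb5 (10 semitones up).
Eb5 down a minor third → C5 (3 semitones).
Up a diminished octave from C5: Cb6 (11 semitones up).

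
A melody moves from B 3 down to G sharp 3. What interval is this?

minor third

Descending from B3 to G#3 is the same interval as ascending G#3 to B3.
G to B spans three letter names (G-A-B): a third.
G#3 to B3 is 3 semitones, a half step short of the major third (4), so this is minor.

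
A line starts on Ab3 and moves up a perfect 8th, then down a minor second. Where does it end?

Ab3 up a perfect octave → Ab4 (12 semitones).
A minor second down from Ab4 is G4.

G4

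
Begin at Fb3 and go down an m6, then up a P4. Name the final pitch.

Db3

A minor sixth down from Fb3 is Ab2.
Up a perfect fourth from Ab2: Db3 (5 semitones up).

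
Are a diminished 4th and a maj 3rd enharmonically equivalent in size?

Yes

A diminished fourth spans 4 semitones, and a major third also spans 4 semitones — they're enharmonic.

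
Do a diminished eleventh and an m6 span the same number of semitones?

A diminished eleventh spans 16 semitones; a minor sixth spans 8 semitones. They differ by 8.

No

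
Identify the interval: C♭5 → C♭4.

perfect octave

Descending from Cb5 to Cb4 is the same interval as ascending Cb4 to Cb5.
C to C is the same letter name, plus an octave, so the interval is some kind of octave.
Cb4 to Cb5 is 12 semitones, matching the perfect octave exactly, so the quality is perfect.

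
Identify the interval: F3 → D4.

major sixth

F to D spans six letter names (F-G-A-B-C-D), so the interval is some kind of sixth.
F3 to D4 is 9 semitones, matching the major sixth exactly, so the quality is major.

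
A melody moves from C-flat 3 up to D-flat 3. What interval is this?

C to D spans two letter names (C-D): a second.
The major second spans 2 semitones, and Cb3 to Db3 is exactly 2 semitones — so this is a major second.

M2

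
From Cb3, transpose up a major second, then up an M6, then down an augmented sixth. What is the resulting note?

Dbb3

A major second up from Cb3 is Db3.
Up a major sixth from Db3: Bb3 (9 semitones up).
An augmented sixth down from Bb3 is Dbb3.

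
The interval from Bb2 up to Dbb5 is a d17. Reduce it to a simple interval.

d3

Take out 2 octaves (14 from the number): 17 − 14 = 3.
So a diminished seventeenth is 2 octaves plus a diminished third. The quality is unchanged.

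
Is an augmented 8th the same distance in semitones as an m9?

Yes

Both span 13 semitones: an augmented octave and a minor ninth are the same chromatic distance.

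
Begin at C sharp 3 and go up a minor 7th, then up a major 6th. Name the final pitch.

G sharp 4

Up a minor seventh from C#3: B3 (10 semitones up).
Up a major sixth from B3: G#4 (9 semitones up).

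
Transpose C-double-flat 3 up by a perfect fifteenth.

A fifteenth keeps the letter name C, two octaves up from C.
A perfect fifteenth spans 24 semitones, so from Cbb3 the target pitch is Cbb5.

C-double-flat 5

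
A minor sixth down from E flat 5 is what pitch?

G 4

The sixth takes the letter from E down to G.
A minor sixth spans 8 semitones, so from Eb5 the target pitch is G4.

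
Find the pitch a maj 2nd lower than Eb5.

Two letter names down from E: D.
A major second is 2 semitones; 2 semitones down from Eb5 gives Db5.

Db5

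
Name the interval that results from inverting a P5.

The rule of nine gives the new number: 9 − 5 = 4, so a fifth becomes a fourth.
The quality also flips — perfect stays perfect — giving a perfect fourth.

perfect 4th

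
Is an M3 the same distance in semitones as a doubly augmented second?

A major third spans 4 semitones, and a doubly augmented second also spans 4 semitones — they're enharmonic.

Yes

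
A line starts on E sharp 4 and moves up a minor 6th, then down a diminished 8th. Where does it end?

C double-sharp 4

A minor sixth up from E#4 is C#5.
C#5 down a diminished octave → C##4 (11 semitones).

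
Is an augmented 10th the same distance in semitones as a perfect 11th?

An augmented tenth spans 17 semitones, and a perfect eleventh also spans 17 semitones — they're enharmonic.

Yes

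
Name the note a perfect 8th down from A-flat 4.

A-flat 3

For an octave the letter name doesn't change: still A, an octave down.
Moving 12 semitones down from Ab4 (the size of a perfect octave) reaches Ab3.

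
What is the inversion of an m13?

First reduce the compound minor thirteenth to its simple form, a minor sixth.
Interval numbers invert to sum to nine: 6 + 3 = 9, so a sixth inverts to a third.
The quality also flips — minor becomes major — giving a major third.

M3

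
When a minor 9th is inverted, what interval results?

M7

First reduce the compound minor ninth to its simple form, a minor second.
Interval numbers invert to sum to nine: 2 + 7 = 9, so a second inverts to a seventh.
The quality also flips — minor becomes major — giving a major seventh.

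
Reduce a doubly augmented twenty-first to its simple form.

Take out 2 octaves (14 from the number): 21 − 14 = 7.
Quality carries through unchanged, so the simple form is a doubly augmented seventh.

doubly augmented 7th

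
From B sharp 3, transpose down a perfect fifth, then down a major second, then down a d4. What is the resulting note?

A perfect fifth down from B#3 is E#3.
Down a major second from E#3: D#3 (2 semitones down).
A diminished fourth down from D#3 is A##2.

A double-sharp 2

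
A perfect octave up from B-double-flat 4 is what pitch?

B-double-flat 5

An octave keeps the letter name B, an octave up from B.
Moving 12 semitones up from Bbb4 (the size of a perfect octave) reaches Bbb5.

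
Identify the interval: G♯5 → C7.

G to C spans four letter names (G-A-B-C), plus an octave, so the interval is some kind of eleventh.
G#5 to C7 spans 16 semitones — one semitone narrower than the perfect eleventh (17) — giving a diminished eleventh.
(Equivalently, a compound diminished fourth: a diminished fourth plus an octave.)

diminished eleventh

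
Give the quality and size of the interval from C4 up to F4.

C to F spans four letter names (C-D-E-F) — that makes it a fourth of some quality.
The perfect fourth spans 5 semitones, and C4 to F4 is exactly 5 semitones — so this is a perfect fourth.

perfect fourth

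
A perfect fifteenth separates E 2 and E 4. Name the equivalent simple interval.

perfect octave

Subtracting seven from the interval number removes an octave: 15 − 7 = 8.
Quality carries through unchanged, so the simple form is a perfect octave.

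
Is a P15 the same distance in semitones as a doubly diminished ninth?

24 semitones (perfect fifteenth) vs 11 semitones (doubly diminished ninth): not equal.

No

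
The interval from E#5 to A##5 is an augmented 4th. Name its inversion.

diminished fifth

Interval numbers invert to sum to nine: 4 + 5 = 9, so a fourth inverts to a fifth.
The quality also flips — augmented becomes diminished — giving a diminished fifth.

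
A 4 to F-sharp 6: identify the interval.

major 13th

A to F spans six letter names (A-B-C-D-E-F), plus an octave — that makes it a thirteenth of some quality.
Counting semitones, A4→F#6 is 21, which is the major thirteenth.
(Equivalently, a compound major sixth: a major sixth plus an octave.)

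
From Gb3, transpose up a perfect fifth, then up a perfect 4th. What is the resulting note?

Gb4

A perfect fifth up from Gb3 is Db4.
Db4 up a perfect fourth → Gb4 (5 semitones).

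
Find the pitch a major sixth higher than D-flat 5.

The sixth takes the letter from D up to B.
A major sixth spans 9 semitones, so from Db5 the target pitch is Bb5.

B-flat 5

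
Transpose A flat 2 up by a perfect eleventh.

Four letters up from A (plus an octave) reaches D.
A perfect eleventh spans 17 semitones, so from Ab2 the target pitch is Db4.

D flat 4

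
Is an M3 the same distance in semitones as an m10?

4 semitones (major third) vs 15 semitones (minor tenth): not equal.

No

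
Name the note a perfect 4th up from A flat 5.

Four letter names up from A: D.
A perfect fourth is 5 semitones; 5 semitones up from Ab5 gives Db6.

D flat 6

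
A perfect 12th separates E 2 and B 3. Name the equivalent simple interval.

perfect fifth

Each octave removed subtracts seven from the number: 12 − 7 = 5.
Quality carries through unchanged, so the simple form is a perfect fifth.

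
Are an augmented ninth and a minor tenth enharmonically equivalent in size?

An augmented ninth = 15 semitones = a minor tenth; enharmonically equal.

Yes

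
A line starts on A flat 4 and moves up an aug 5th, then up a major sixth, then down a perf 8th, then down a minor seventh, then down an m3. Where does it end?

B sharp 3

An augmented fifth up from Ab4 is E5.
Up a major sixth from E5: C#6 (9 semitones up).
C#6 down a perfect octave → C#5 (12 semitones).
Down a minor seventh from C#5: D#4 (10 semitones down).
A minor third down from D#4 is B#3.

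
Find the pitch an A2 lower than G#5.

F5

The second takes the letter from G down to F.
An augmented second is 3 semitones; 3 semitones down from G#5 gives F5.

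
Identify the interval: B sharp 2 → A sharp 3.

B to A spans seven letter names (B-C-D-E-F-G-A) — that makes it a seventh of some quality.
At 10 semitones, B#2→A#3 falls one short of a major seventh: minor.

minor seventh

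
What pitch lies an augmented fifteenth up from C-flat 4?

A fifteenth keeps the letter name C, two octaves up from C.
An augmented fifteenth spans 25 semitones, so from Cb4 the target pitch is C6.

C 6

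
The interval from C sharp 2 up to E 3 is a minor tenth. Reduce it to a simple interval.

minor third

Each octave removed subtracts seven from the number: 10 − 7 = 3.
So a minor tenth is an octave plus a minor third. The quality is unchanged.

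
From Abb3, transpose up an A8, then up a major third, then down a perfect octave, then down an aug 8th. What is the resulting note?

An augmented octave up from Abb3 is Ab4.
Up a major third from Ab4: C5 (4 semitones up).
A perfect octave down from C5 is C4.
An augmented octave down from C4 is Cb3.

Cb3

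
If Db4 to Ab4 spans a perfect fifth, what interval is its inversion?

Inverted interval numbers add to nine, so a fifth pairs with a fourth (5 + 4 = 9).
Quality inverts too: perfect stays perfect. That makes the inversion a perfect fourth.

P4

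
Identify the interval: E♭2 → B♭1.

Descending from Eb2 to Bb1 is the same interval as ascending Bb1 to Eb2.
B to E spans four letter names (B-C-D-E): a fourth.
The perfect fourth spans 5 semitones, and Bb1 to Eb2 is exactly 5 semitones — so this is a perfect fourth.

perfect 4th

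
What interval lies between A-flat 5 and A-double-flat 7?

A to A is the same letter name, plus 2 octaves — that makes it a fifteenth of some quality.
The perfect fifteenth is 24 semitones; here we have 23, one semitone narrower: diminished.
(Equivalently, a compound diminished octave: a diminished octave plus an octave.)

diminished fifteenth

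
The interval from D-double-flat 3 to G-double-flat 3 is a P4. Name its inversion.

P5

The rule of nine gives the new number: 9 − 4 = 5, so a fourth becomes a fifth.
The quality also flips — perfect stays perfect — giving a perfect fifth.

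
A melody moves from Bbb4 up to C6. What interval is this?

B to C spans two letter names (B-C), plus an octave: a ninth.
A major ninth would be 14 semitones; Bbb4 to C6 is 15, one semitone wider, so the interval is augmented.
(Equivalently, a compound augmented second: an augmented second plus an octave.)

augmented ninth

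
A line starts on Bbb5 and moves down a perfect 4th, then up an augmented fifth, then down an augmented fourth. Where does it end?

Down a perfect fourth from Bbb5: Fb5 (5 semitones down).
An augmented fifth up from Fb5 is C6.
An augmented fourth down from C6 is Gb5.

Gb5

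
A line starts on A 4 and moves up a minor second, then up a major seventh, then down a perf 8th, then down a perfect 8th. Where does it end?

A minor second up from A4 is Bb4.
Up a major seventh from Bb4: A5 (11 semitones up).
A5 down a perfect octave → A4 (12 semitones).
Down a perfect octave from A4: A3 (12 semitones down).

A 3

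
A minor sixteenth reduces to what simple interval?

minor second

Subtracting seven from the interval number removes an octave: 16 − 14 = 2.
So a minor sixteenth is 2 octaves plus a minor second. The quality is unchanged.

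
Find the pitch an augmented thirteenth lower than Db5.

The thirteenth's letter: D down six letter names plus an octave → F.
Moving 22 semitones down from Db5 (the size of an augmented thirteenth) reaches Fbb3.

Fbb3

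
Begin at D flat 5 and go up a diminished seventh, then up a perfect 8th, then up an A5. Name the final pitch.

G flat 7

A diminished seventh up from Db5 is Cbb6.
Up a perfect octave from Cbb6: Cbb7 (12 semitones up).
An augmented fifth up from Cbb7 is Gb7.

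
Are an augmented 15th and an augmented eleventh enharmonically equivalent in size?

No

25 semitones (augmented fifteenth) vs 18 semitones (augmented eleventh): not equal.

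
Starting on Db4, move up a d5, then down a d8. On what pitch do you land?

Ab3

Up a diminished fifth from Db4: Abb4 (6 semitones up).
A diminished octave down from Abb4 is Ab3.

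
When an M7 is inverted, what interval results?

m2

Inverted interval numbers add to nine, so a seventh pairs with a second (7 + 2 = 9).
Quality inverts too: major becomes minor. That makes the inversion a minor second.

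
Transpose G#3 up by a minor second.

The second takes the letter from G up to A.
A minor second is 1 semitone; 1 semitone up from G#3 gives A3.

A3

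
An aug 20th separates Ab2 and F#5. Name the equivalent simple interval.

augmented sixth

Each octave removed subtracts seven from the number: 20 − 14 = 6.
So an augmented twentieth is 2 octaves plus an augmented sixth. The quality is unchanged.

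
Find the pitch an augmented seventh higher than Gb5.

Counting seven letter names up from G lands on F.
Moving 12 semitones up from Gb5 (the size of an augmented seventh) reaches F#6.

F#6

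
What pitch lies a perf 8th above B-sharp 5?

B-sharp 6

The letter stays B (same as the start), shifted an octave up.
Moving 12 semitones up from B#5 (the size of a perfect octave) reaches B#6.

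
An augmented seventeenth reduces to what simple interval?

Subtracting seven from the interval number removes an octave: 17 − 14 = 3.
That makes an augmented seventeenth a compound augmented third — 2 octaves plus an augmented third.

augmented 3rd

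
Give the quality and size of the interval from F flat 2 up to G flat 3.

F to G spans two letter names (F-G), plus an octave: a ninth.
Fb2 to Gb3 is 14 semitones, matching the major ninth exactly, so the quality is major.
(Equivalently, a compound major second: a major second plus an octave.)

major ninth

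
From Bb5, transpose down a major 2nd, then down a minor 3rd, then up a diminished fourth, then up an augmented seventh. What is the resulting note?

A6

Down a major second from Bb5: Ab5 (2 semitones down).
A minor third down from Ab5 is F5.
F5 up a diminished fourth → Bbb5 (4 semitones).
Bbb5 up an augmented seventh → A6 (12 semitones).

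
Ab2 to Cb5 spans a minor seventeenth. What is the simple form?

Take out 2 octaves (14 from the number): 17 − 14 = 3.
Quality carries through unchanged, so the simple form is a minor third.

m3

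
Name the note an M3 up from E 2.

Counting three letter names up from E lands on G.
A major third spans 4 semitones, so from E2 the target pitch is G#2.

G-sharp 2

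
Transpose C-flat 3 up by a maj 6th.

Six letter names up from C: A.
A major sixth spans 9 semitones, so from Cb3 the target pitch is Ab3.

A-flat 3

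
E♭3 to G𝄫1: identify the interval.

Descending from Eb3 to Gbb1 is the same interval as ascending Gbb1 to Eb3.
G to E spans six letter names (G-A-B-C-D-E), plus an octave — that makes it a thirteenth of some quality.
Gbb1 to Eb3 spans 22 semitones — one semitone wider than the major thirteenth (21) — giving an augmented thirteenth.
(Equivalently, a compound augmented sixth: an augmented sixth plus an octave.)

augmented 13th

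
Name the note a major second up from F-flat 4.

G-flat 4

Two letter names up from F: G.
Moving 2 semitones up from Fb4 (the size of a major second) reaches Gb4.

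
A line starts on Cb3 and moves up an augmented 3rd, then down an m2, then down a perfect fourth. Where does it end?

Cb3 up an augmented third → E3 (5 semitones).
A minor second down from E3 is D#3.
D#3 down a perfect fourth → A#2 (5 semitones).

A#2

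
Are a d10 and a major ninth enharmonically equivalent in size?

Both span 14 semitones: a diminished tenth and a major ninth are the same chromatic distance.

Yes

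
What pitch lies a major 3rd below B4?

Counting three letter names down from B lands on G.
A major third is 4 semitones; 4 semitones down from B4 gives G4.

G4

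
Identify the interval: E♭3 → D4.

major seventh

E to D spans seven letter names (E-F-G-A-B-C-D), so the interval is some kind of seventh.
Counting semitones, Eb3→D4 is 11, which is the major seventh.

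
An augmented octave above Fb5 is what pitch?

F6

An octave keeps the letter name F, an octave up from F.
Moving 13 semitones up from Fb5 (the size of an augmented octave) reaches F6.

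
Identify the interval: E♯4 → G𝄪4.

E to G spans three letter names (E-F-G) — that makes it a third of some quality.
The major third spans 4 semitones, and E#4 to G##4 is exactly 4 semitones — so this is a major third.

major 3rd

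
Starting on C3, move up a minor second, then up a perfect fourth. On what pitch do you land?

Gb3

A minor second up from C3 is Db3.
Db3 up a perfect fourth → Gb3 (5 semitones).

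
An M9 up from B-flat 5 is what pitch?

C 7

The ninth's letter: B up two letter names plus an octave → C.
Moving 14 semitones up from Bb5 (the size of a major ninth) reaches C7.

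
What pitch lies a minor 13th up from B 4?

Six letters up from B (plus an octave) reaches G.
A minor thirteenth is 20 semitones; 20 semitones up from B4 gives G6.

G 6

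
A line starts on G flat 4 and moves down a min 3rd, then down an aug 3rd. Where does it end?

A minor third down from Gb4 is Eb4.
Eb4 down an augmented third → Cbb4 (5 semitones).

C double-flat 4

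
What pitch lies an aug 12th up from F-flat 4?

C 6

The twelfth's letter: F up five letter names plus an octave → C.
An augmented twelfth spans 20 semitones, so from Fb4 the target pitch is C6.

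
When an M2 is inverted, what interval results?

m7

Interval numbers invert to sum to nine: 2 + 7 = 9, so a second inverts to a seventh.
The quality also flips — major becomes minor — giving a minor seventh.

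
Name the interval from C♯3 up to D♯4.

C to D spans two letter names (C-D), plus an octave: a ninth.
The major ninth spans 14 semitones, and C#3 to D#4 is exactly 14 semitones — so this is a major ninth.
(Equivalently, a compound major second: a major second plus an octave.)

major 9th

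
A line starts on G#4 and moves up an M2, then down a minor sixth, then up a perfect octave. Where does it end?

C##5

Up a major second from G#4: A#4 (2 semitones up).
Down a minor sixth from A#4: C##4 (8 semitones down).
A perfect octave up from C##4 is C##5.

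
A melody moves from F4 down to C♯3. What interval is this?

diminished 11th

Descending from F4 to C#3 is the same interval as ascending C#3 to F4.
C to F spans four letter names (C-D-E-F), plus an octave: an eleventh.
The perfect eleventh is 17 semitones; here we have 16, one semitone narrower: diminished.
(Equivalently, a compound diminished fourth: a diminished fourth plus an octave.)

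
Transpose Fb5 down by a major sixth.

Abb4

Six letter names down from F: A.
A major sixth is 9 semitones; 9 semitones down from Fb5 gives Abb4.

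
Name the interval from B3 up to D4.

m3

B to D spans three letter names (B-C-D) — that makes it a third of some quality.
A major third would be 4 semitones, but B3 to D4 is 3 — one semitone narrower, making it a minor third.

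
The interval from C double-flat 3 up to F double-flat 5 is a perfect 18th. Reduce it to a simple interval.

P4

Each octave removed subtracts seven from the number: 18 − 14 = 4.
Quality carries through unchanged, so the simple form is a perfect fourth.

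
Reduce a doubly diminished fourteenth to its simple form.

Subtracting seven from the interval number removes an octave: 14 − 7 = 7.
Quality carries through unchanged, so the simple form is a doubly diminished seventh.

doubly diminished 7th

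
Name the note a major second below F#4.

E4

The second takes the letter from F down to E.
A major second is 2 semitones; 2 semitones down from F#4 gives E4.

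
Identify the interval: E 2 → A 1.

Descending from E2 to A1 is the same interval as ascending A1 to E2.
A to E spans five letter names (A-B-C-D-E) — that makes it a fifth of some quality.
The perfect fifth spans 7 semitones, and A1 to E2 is exactly 7 semitones — so this is a perfect fifth.

perfect 5th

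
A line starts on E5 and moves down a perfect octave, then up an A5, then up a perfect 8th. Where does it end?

A perfect octave down from E5 is E4.
An augmented fifth up from E4 is B#4.
B#4 up a perfect octave → B#5 (12 semitones).

B#5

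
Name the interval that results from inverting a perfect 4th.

Inverted interval numbers add to nine, so a fourth pairs with a fifth (4 + 5 = 9).
The quality also flips — perfect stays perfect — giving a perfect fifth.

perfect fifth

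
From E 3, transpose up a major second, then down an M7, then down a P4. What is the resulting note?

A major second up from E3 is F#3.
F#3 down a major seventh → G2 (11 semitones).
A perfect fourth down from G2 is D2.

D 2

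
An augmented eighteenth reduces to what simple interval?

augmented fourth

Each octave removed subtracts seven from the number: 18 − 14 = 4.
So an augmented eighteenth is 2 octaves plus an augmented fourth. The quality is unchanged.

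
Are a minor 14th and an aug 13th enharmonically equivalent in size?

Yes

A minor fourteenth = 22 semitones = an augmented thirteenth; enharmonically equal.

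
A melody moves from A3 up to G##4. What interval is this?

A to G spans seven letter names (A-B-C-D-E-F-G), so the interval is some kind of seventh.
A3 to G##4 spans 12 semitones — one semitone wider than the major seventh (11) — giving an augmented seventh.

A7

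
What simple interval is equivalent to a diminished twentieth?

Each octave removed subtracts seven from the number: 20 − 14 = 6.
That makes a diminished twentieth a compound diminished sixth — 2 octaves plus a diminished sixth.

d6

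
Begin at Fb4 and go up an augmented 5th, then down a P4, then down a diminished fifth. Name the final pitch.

Up an augmented fifth from Fb4: C5 (8 semitones up).
A perfect fourth down from C5 is G4.
A diminished fifth down from G4 is C#4.

C#4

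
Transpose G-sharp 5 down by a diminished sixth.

B-double-sharp 4

The sixth takes the letter from G down to B.
Moving 7 semitones down from G#5 (the size of a diminished sixth) reaches B##4.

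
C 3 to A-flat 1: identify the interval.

Descending from C3 to Ab1 is the same interval as ascending Ab1 to C3.
A to C spans three letter names (A-B-C), plus an octave, so the interval is some kind of tenth.
Counting semitones, Ab1→C3 is 16, which is the major tenth.
(Equivalently, a compound major third: a major third plus an octave.)

M10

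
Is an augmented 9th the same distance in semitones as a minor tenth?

Yes

An augmented ninth = 15 semitones = a minor tenth; enharmonically equal.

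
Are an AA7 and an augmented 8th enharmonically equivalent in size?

Yes

A doubly augmented seventh = 13 semitones = an augmented octave; enharmonically equal.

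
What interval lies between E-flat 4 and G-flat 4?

minor 3rd

E to G spans three letter names (E-F-G), so the interval is some kind of third.
At 3 semitones, Eb4→Gb4 falls one short of a major third: minor.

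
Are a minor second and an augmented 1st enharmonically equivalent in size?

Yes

A minor second spans 1 semitone, and an augmented unison also spans 1 semitone — they're enharmonic.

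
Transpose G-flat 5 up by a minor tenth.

Counting three letter names plus an octave up from G lands on B.
A minor tenth is 15 semitones; 15 semitones up from Gb5 gives Bbb6.

B-double-flat 6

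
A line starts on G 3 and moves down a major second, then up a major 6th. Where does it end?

D 4

G3 down a major second → F3 (2 semitones).
A major sixth up from F3 is D4.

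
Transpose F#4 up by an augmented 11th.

The eleventh's letter: F up four letter names plus an octave → B.
An augmented eleventh is 18 semitones; 18 semitones up from F#4 gives B#5.

B#5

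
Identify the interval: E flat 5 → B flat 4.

perfect fourth

Descending from Eb5 to Bb4 is the same interval as ascending Bb4 to Eb5.
B to E spans four letter names (B-C-D-E), so the interval is some kind of fourth.
Bb4 to Eb5 is 5 semitones, matching the perfect fourth exactly, so the quality is perfect.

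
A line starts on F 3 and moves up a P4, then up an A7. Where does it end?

A perfect fourth up from F3 is Bb3.
Bb3 up an augmented seventh → A#4 (12 semitones).

A sharp 4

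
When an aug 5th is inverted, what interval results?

Interval numbers invert to sum to nine: 5 + 4 = 9, so a fifth inverts to a fourth.
The quality also flips — augmented becomes diminished — giving a diminished fourth.

diminished 4th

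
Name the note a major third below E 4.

The third takes the letter from E down to C.
Moving 4 semitones down from E4 (the size of a major third) reaches C4.

C 4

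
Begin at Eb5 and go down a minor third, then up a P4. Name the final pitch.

A minor third down from Eb5 is C5.
C5 up a perfect fourth → F5 (5 semitones).

F5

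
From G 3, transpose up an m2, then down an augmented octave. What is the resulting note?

Up a minor second from G3: Ab3 (1 semitone up).
An augmented octave down from Ab3 is Abb2.

A double-flat 2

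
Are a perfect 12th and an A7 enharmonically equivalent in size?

A perfect twelfth is 19 semitones but an augmented seventh is 12 semitones — different sizes.

No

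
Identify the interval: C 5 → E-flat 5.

C to E spans three letter names (C-D-E): a third.
C5 to Eb5 is 3 semitones, a half step short of the major third (4), so this is minor.

minor third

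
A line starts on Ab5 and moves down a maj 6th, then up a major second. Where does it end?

Ab5 down a major sixth → Cb5 (9 semitones).
Cb5 up a major second → Db5 (2 semitones).

Db5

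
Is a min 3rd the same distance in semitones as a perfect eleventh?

A minor third spans 3 semitones; a perfect eleventh spans 17 semitones. They differ by 14.

No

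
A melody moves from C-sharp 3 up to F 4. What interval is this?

d11

C to F spans four letter names (C-D-E-F), plus an octave — that makes it an eleventh of some quality.
The perfect eleventh is 17 semitones; here we have 16, one semitone narrower: diminished.
(Equivalently, a compound diminished fourth: a diminished fourth plus an octave.)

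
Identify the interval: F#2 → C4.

F to C spans five letter names (F-G-A-B-C), plus an octave — that makes it a twelfth of some quality.
F#2 to C4 spans 18 semitones — one semitone narrower than the perfect twelfth (19) — giving a diminished twelfth.
(Equivalently, a compound diminished fifth: a diminished fifth plus an octave.)

diminished twelfth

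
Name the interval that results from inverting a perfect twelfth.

P4

First reduce the compound perfect twelfth to its simple form, a perfect fifth.
Inverted interval numbers add to nine, so a fifth pairs with a fourth (5 + 4 = 9).
The quality also flips — perfect stays perfect — giving a perfect fourth.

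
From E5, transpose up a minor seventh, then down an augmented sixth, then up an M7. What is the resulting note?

A minor seventh up from E5 is D6.
D6 down an augmented sixth → Fb5 (10 semitones).
Up a major seventh from Fb5: Eb6 (11 semitones up).

Eb6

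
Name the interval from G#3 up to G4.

G to G is the same letter name, plus an octave: an octave.
The perfect octave is 12 semitones; here we have 11, one semitone narrower: diminished.

diminished octave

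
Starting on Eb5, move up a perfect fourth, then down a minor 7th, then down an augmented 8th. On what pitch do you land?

Up a perfect fourth from Eb5: Ab5 (5 semitones up).
Ab5 down a minor seventh → Bb4 (10 semitones).
Down an augmented octave from Bb4: Bbb3 (13 semitones down).

Bbb3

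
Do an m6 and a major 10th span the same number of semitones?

No

8 semitones (minor sixth) vs 16 semitones (major tenth): not equal.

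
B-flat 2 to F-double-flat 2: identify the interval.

AA4

Descending from Bb2 to Fbb2 is the same interval as ascending Fbb2 to Bb2.
F to B spans four letter names (F-G-A-B), so the interval is some kind of fourth.
Fbb2 to Bb2 spans 7 semitones — two semitones wider than the perfect fourth (5) — giving a doubly augmented fourth.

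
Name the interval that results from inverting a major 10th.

First reduce the compound major tenth to its simple form, a major third.
The rule of nine gives the new number: 9 − 3 = 6, so a third becomes a sixth.
And major becomes minor under inversion, so we get a minor sixth.

minor sixth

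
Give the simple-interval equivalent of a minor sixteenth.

minor 2nd

Subtracting seven from the interval number removes an octave: 16 − 14 = 2.
So a minor sixteenth is 2 octaves plus a minor second. The quality is unchanged.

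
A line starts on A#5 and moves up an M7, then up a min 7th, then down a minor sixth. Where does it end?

A##6

A#5 up a major seventh → G##6 (11 semitones).
G##6 up a minor seventh → F##7 (10 semitones).
Down a minor sixth from F##7: A##6 (8 semitones down).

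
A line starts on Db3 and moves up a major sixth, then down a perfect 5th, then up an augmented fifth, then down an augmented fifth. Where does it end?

Eb3

A major sixth up from Db3 is Bb3.
Down a perfect fifth from Bb3: Eb3 (7 semitones down).
Up an augmented fifth from Eb3: B3 (8 semitones up).
Down an augmented fifth from B3: Eb3 (8 semitones down).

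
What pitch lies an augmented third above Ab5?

C#6

Counting three letter names up from A lands on C.
An augmented third is 5 semitones; 5 semitones up from Ab5 gives C#6.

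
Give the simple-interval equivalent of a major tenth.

Each octave removed subtracts seven from the number: 10 − 7 = 3.
That makes a major tenth a compound major third — an octave plus a major third.

major third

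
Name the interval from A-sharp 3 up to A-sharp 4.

A to A is the same letter name, plus an octave — that makes it an octave of some quality.
A#3 to A#4 is 12 semitones, matching the perfect octave exactly, so the quality is perfect.

P8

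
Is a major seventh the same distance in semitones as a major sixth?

No

11 semitones (major seventh) vs 9 semitones (major sixth): not equal.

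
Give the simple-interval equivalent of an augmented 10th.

Each octave removed subtracts seven from the number: 10 − 7 = 3.
So an augmented tenth is an octave plus an augmented third. The quality is unchanged.

augmented 3rd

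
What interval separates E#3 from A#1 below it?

Descending from E#3 to A#1 is the same interval as ascending A#1 to E#3.
A to E spans five letter names (A-B-C-D-E), plus an octave, so the interval is some kind of twelfth.
Counting semitones, A#1→E#3 is 19, which is the perfect twelfth.
(Equivalently, a compound perfect fifth: a perfect fifth plus an octave.)

perfect 12th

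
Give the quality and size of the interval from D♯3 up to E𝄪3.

D to E spans two letter names (D-E), so the interval is some kind of second.
A major second would be 2 semitones; D#3 to E##3 is 3, one semitone wider, so the interval is augmented.

augmented second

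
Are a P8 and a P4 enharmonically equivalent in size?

A perfect octave is 12 semitones but a perfect fourth is 5 semitones — different sizes.

No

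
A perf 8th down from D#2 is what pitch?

D#1

For an octave the letter name doesn't change: still D, an octave down.
A perfect octave is 12 semitones; 12 semitones down from D#2 gives D#1.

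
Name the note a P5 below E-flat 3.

A-flat 2

The fifth takes the letter from E down to A.
Moving 7 semitones down from Eb3 (the size of a perfect fifth) reaches Ab2.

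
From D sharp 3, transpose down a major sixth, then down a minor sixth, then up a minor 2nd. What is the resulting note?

Down a major sixth from D#3: F#2 (9 semitones down).
Down a minor sixth from F#2: A#1 (8 semitones down).
A#1 up a minor second → B1 (1 semitone).

B 1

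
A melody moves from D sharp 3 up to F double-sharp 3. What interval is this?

major third

D to F spans three letter names (D-E-F): a third.
D#3 to F##3 is 4 semitones, matching the major third exactly, so the quality is major.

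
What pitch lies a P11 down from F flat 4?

C flat 3

Four letters down from F (plus an octave) reaches C.
A perfect eleventh is 17 semitones; 17 semitones down from Fb4 gives Cb3.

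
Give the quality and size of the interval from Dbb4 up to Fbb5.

D to F spans three letter names (D-E-F), plus an octave, so the interval is some kind of tenth.
Dbb4 to Fbb5 is 15 semitones, a half step short of the major tenth (16), so this is minor.
(Equivalently, a compound minor third: a minor third plus an octave.)

minor 10th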